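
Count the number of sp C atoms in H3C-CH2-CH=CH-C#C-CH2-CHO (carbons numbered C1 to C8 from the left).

2

C1: sp3
C2: sp3
C3: sp2
C4: sp2
C5: sp ✓
C6: sp ✓
C7: sp3
C8: sp2
C5, C6 → 2 sp carbons.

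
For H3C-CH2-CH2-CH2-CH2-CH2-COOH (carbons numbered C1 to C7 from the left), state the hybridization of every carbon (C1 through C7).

C1 is sp3: 4 σ bonds, 4 electron-density regions.
C2 (4 σ bonds) has steric number 4: sp3.
C3 (4 σ bonds) has steric number 4: sp3.
C4 has 4 σ bonds: steric number 4 → sp3.
C5 carries 4 σ bonds, giving a steric number of 4, so it is sp3.
C6 (4 σ bonds) has steric number 4: sp3.
C7 carries 3 σ bonds, plus one π bond, giving a steric number of 3, so it is sp2.

C1 sp3, C2 sp3, C3 sp3, C4 sp3, C5 sp3, C6 sp3, C7 sp2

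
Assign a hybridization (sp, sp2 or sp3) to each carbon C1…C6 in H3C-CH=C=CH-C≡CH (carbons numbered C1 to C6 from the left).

C1 sp3, C2 sp2, C3 sp, C4 sp2, C5 sp, C6 sp

C1 is sp3: 4 σ bonds, 4 electron-density regions.
C2: 3 σ bonds, plus one π bond — 3 electron domains, sp2.
C3: 2 σ bonds, plus two π bonds — 2 electron domains, sp.
C4 is sp2: 3 σ bonds, plus one π bond, 3 electron-density regions.
C5 carries 2 σ bonds, plus two π bonds, giving a steric number of 2, so it is sp.
C6 is sp: 2 σ bonds, plus two π bonds, 2 electron-density regions.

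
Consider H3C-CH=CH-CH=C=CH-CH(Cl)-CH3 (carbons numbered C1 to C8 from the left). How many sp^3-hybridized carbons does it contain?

C1: sp3 ✓
C2: sp2
C3: sp2
C4: sp2
C5: sp
C6: sp2
C7: sp3 ✓
C8: sp3 ✓
C1, C7, C8 → 3 sp3 carbons.

3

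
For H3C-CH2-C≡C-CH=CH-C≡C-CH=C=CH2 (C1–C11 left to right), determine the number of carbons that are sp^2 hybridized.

4

C1: sp3
C2: sp3
C3: sp
C4: sp
C5: sp2 ✓
C6: sp2 ✓
C7: sp
C8: sp
C9: sp2 ✓
C10: sp
C11: sp2 ✓
C5, C6, C9, C11 → 4 sp2 carbons.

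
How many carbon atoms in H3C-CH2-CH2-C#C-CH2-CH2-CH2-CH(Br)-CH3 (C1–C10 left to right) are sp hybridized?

2

C1: sp3
C2: sp3
C3: sp3
C4: sp ✓
C5: sp ✓
C6: sp3
C7: sp3
C8: sp3
C9: sp3
C10: sp3
C4, C5 → 2 sp carbons.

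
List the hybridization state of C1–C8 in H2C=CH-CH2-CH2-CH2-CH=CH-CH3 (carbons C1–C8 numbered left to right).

C1 sp2, C2 sp2, C3 sp3, C4 sp3, C5 sp3, C6 sp2, C7 sp2, C8 sp3

C1 is sp2: 3 σ bonds, plus one π bond, 3 electron-density regions.
C2 carries 3 σ bonds, plus one π bond, giving a steric number of 3, so it is sp2.
C3: 4 σ bonds — 4 electron domains, sp3.
C4: 4 σ bonds — 4 electron domains, sp3.
C5 is sp3: 4 σ bonds, 4 electron-density regions.
C6: 3 σ bonds, plus one π bond; 3 regions of electron density → sp2.
C7 is sp2: 3 σ bonds, plus one π bond, 3 electron-density regions.
C8 carries 4 σ bonds, giving a steric number of 4, so it is sp3.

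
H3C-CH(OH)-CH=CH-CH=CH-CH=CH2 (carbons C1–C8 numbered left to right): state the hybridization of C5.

C5: 3 σ bonds, plus one π bond; 3 regions of electron density → sp2.

sp2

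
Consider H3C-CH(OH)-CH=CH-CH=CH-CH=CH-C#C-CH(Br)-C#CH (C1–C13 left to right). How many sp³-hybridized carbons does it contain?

C1: sp3 ✓
C2: sp3 ✓
C3: sp2
C4: sp2
C5: sp2
C6: sp2
C7: sp2
C8: sp2
C9: sp
C10: sp
C11: sp3 ✓
C12: sp
C13: sp
C1, C2, C11 → 3 sp3 carbons.

3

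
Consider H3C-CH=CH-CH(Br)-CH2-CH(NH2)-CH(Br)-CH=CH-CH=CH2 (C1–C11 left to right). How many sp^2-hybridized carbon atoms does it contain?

6

C1: sp3
C2: sp2 ✓
C3: sp2 ✓
C4: sp3
C5: sp3
C6: sp3
C7: sp3
C8: sp2 ✓
C9: sp2 ✓
C10: sp2 ✓
C11: sp2 ✓
C2, C3, C8, C9, C10, C11 → 6 sp2 carbons.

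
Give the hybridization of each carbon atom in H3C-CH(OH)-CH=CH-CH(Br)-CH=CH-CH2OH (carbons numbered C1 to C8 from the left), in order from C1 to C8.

C1 sp3, C2 sp3, C3 sp2, C4 sp2, C5 sp3, C6 sp2, C7 sp2, C8 sp3

C1 is sp3: 4 σ bonds, 4 electron-density regions.
C2: 4 σ bonds; 4 regions of electron density → sp3.
C3 has 3 σ bonds, plus one π bond: steric number 3 → sp2.
C4 has 3 σ bonds, plus one π bond: steric number 3 → sp2.
C5: 4 σ bonds; 4 regions of electron density → sp3.
C6 (3 σ bonds, plus one π bond) has steric number 3: sp2.
C7 carries 3 σ bonds, plus one π bond, giving a steric number of 3, so it is sp2.
C8: 4 σ bonds; 4 regions of electron density → sp3.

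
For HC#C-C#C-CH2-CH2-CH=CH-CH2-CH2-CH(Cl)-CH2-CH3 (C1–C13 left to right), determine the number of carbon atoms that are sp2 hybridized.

C1: sp
C2: sp
C3: sp
C4: sp
C5: sp3
C6: sp3
C7: sp2 ✓
C8: sp2 ✓
C9: sp3
C10: sp3
C11: sp3
C12: sp3
C13: sp3
C7, C8 → 2 sp2 carbons.

2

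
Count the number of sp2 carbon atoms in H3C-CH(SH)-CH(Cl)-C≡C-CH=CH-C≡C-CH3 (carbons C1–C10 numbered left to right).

2

C1: sp3
C2: sp3
C3: sp3
C4: sp
C5: sp
C6: sp2 ✓
C7: sp2 ✓
C8: sp
C9: sp
C10: sp3
C6, C7 → 2 sp2 carbons.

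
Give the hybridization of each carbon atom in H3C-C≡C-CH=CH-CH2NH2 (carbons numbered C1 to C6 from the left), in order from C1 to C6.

C1 sp3, C2 sp, C3 sp, C4 sp2, C5 sp2, C6 sp3

C1 (4 σ bonds) has steric number 4: sp3.
C2: 2 σ bonds, plus two π bonds; 2 regions of electron density → sp.
C3 has 2 σ bonds, plus two π bonds: steric number 2 → sp.
C4 has 3 σ bonds, plus one π bond: steric number 3 → sp2.
C5 is sp2: 3 σ bonds, plus one π bond, 3 electron-density regions.
C6: 4 σ bonds — 4 electron domains, sp3.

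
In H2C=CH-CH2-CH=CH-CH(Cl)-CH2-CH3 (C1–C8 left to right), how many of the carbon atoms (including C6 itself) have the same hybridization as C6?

4

C6 is sp3 (only σ bonds).
C1: sp2
C2: sp2
C3: sp3 ✓
C4: sp2
C5: sp2
C6: sp3 ✓
C7: sp3 ✓
C8: sp3 ✓
4 carbons are sp3.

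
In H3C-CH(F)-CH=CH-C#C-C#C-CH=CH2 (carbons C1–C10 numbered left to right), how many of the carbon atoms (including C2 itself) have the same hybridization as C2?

2

C2 is sp3 (only σ bonds).
C1: sp3 ✓
C2: sp3 ✓
C3: sp2
C4: sp2
C5: sp
C6: sp
C7: sp
C8: sp
C9: sp2
C10: sp2
2 carbons are sp3.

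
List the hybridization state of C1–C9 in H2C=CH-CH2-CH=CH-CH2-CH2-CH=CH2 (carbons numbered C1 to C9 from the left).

C1 has 3 σ bonds, plus one π bond: steric number 3 → sp2.
C2 carries 3 σ bonds, plus one π bond, giving a steric number of 3, so it is sp2.
C3 (4 σ bonds) has steric number 4: sp3.
C4 is sp2: 3 σ bonds, plus one π bond, 3 electron-density regions.
C5 has 3 σ bonds, plus one π bond: steric number 3 → sp2.
C6 is sp3: 4 σ bonds, 4 electron-density regions.
C7 — 4 σ bonds. Steric number 4, so sp3.
C8: 3 σ bonds, plus one π bond; 3 regions of electron density → sp2.
C9: 3 σ bonds, plus one π bond — 3 electron domains, sp2.

C1 sp2, C2 sp2, C3 sp3, C4 sp2, C5 sp2, C6 sp3, C7 sp3, C8 sp2, C9 sp2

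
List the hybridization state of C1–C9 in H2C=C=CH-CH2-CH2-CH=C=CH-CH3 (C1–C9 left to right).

C1 sp2, C2 sp, C3 sp2, C4 sp3, C5 sp3, C6 sp2, C7 sp, C8 sp2, C9 sp3

C1 (3 σ bonds, plus one π bond) has steric number 3: sp2.
C2 — 2 σ bonds, plus two π bonds. Steric number 2, so sp.
C3 carries 3 σ bonds, plus one π bond, giving a steric number of 3, so it is sp2.
C4 carries 4 σ bonds, giving a steric number of 4, so it is sp3.
C5: 4 σ bonds; 4 regions of electron density → sp3.
C6 is sp2: 3 σ bonds, plus one π bond, 3 electron-density regions.
C7 is sp: 2 σ bonds, plus two π bonds, 2 electron-density regions.
C8 has 3 σ bonds, plus one π bond: steric number 3 → sp2.
C9 (4 σ bonds) has steric number 4: sp3.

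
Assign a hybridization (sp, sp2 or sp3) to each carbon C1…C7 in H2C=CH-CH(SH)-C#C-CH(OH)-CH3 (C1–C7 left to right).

C1 sp2, C2 sp2, C3 sp3, C4 sp, C5 sp, C6 sp3, C7 sp3

C1 has 3 σ bonds, plus one π bond: steric number 3 → sp2.
C2 — 3 σ bonds, plus one π bond. Steric number 3, so sp2.
C3 carries 4 σ bonds, giving a steric number of 4, so it is sp3.
C4 has 2 σ bonds, plus two π bonds: steric number 2 → sp.
C5: 2 σ bonds, plus two π bonds; 2 regions of electron density → sp.
C6 — 4 σ bonds. Steric number 4, so sp3.
C7 is sp3: 4 σ bonds, 4 electron-density regions.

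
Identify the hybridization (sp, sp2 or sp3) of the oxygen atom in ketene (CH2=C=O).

The oxygen atom has 1 σ bond and 2 lone pairs, plus one π bond: steric number 3 → sp2.

sp^2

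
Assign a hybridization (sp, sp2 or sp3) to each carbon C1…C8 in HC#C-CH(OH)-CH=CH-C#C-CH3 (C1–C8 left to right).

C1 is sp: 2 σ bonds, plus two π bonds, 2 electron-density regions.
C2: 2 σ bonds, plus two π bonds; 2 regions of electron density → sp.
C3: 4 σ bonds; 4 regions of electron density → sp3.
C4 is sp2: 3 σ bonds, plus one π bond, 3 electron-density regions.
C5 has 3 σ bonds, plus one π bond: steric number 3 → sp2.
C6 has 2 σ bonds, plus two π bonds: steric number 2 → sp.
C7: 2 σ bonds, plus two π bonds; 2 regions of electron density → sp.
C8 — 4 σ bonds. Steric number 4, so sp3.

C1 sp, C2 sp, C3 sp3, C4 sp2, C5 sp2, C6 sp, C7 sp, C8 sp3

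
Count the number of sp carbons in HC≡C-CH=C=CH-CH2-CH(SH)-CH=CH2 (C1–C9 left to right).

3

C1: sp ✓
C2: sp ✓
C3: sp2
C4: sp ✓
C5: sp2
C6: sp3
C7: sp3
C8: sp2
C9: sp2
C1, C2, C4 → 3 sp carbons.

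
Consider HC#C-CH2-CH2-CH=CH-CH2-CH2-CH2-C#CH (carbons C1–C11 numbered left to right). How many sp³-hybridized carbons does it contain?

5

C1: sp
C2: sp
C3: sp3 ✓
C4: sp3 ✓
C5: sp2
C6: sp2
C7: sp3 ✓
C8: sp3 ✓
C9: sp3 ✓
C10: sp
C11: sp
C3, C4, C7, C8, C9 → 5 sp3 carbons.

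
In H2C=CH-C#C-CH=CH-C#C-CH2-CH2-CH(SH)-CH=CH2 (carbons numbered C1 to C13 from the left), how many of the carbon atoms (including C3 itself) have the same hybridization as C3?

4

C3 is sp (two π bonds).
C1: sp2
C2: sp2
C3: sp ✓
C4: sp ✓
C5: sp2
C6: sp2
C7: sp ✓
C8: sp ✓
C9: sp3
C10: sp3
C11: sp3
C12: sp2
C13: sp2
4 carbons are sp.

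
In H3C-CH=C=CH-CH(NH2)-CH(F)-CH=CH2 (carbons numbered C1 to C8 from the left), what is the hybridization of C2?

sp²

C2: 3 σ bonds, plus one π bond — 3 electron domains, sp2.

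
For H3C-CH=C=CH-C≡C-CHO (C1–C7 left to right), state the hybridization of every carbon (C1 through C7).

C1: 4 σ bonds — 4 electron domains, sp3.
C2: 3 σ bonds, plus one π bond — 3 electron domains, sp2.
C3: 2 σ bonds, plus two π bonds; 2 regions of electron density → sp.
C4 is sp2: 3 σ bonds, plus one π bond, 3 electron-density regions.
C5 — 2 σ bonds, plus two π bonds. Steric number 2, so sp.
C6: 2 σ bonds, plus two π bonds — 2 electron domains, sp.
C7 is sp2: 3 σ bonds, plus one π bond, 3 electron-density regions.

C1 sp3, C2 sp2, C3 sp, C4 sp2, C5 sp, C6 sp, C7 sp2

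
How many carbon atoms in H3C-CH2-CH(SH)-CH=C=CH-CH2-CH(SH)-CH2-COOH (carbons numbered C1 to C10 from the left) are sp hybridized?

1

C1: sp3
C2: sp3
C3: sp3
C4: sp2
C5: sp ✓
C6: sp2
C7: sp3
C8: sp3
C9: sp3
C10: sp2
C5 → 1 sp carbon.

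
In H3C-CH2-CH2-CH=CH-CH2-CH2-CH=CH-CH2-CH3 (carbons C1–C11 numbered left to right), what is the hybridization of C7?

sp^3

C7 carries 4 σ bonds, giving a steric number of 4, so it is sp3.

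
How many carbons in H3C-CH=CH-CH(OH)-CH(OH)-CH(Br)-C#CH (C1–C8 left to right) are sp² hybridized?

C1: sp3
C2: sp2 ✓
C3: sp2 ✓
C4: sp3
C5: sp3
C6: sp3
C7: sp
C8: sp
C2, C3 → 2 sp2 carbons.

2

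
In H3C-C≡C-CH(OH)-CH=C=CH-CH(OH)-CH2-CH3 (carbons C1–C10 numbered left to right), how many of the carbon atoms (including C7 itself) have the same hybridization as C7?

C7 is sp2 (one π bond).
C1: sp3
C2: sp
C3: sp
C4: sp3
C5: sp2 ✓
C6: sp
C7: sp2 ✓
C8: sp3
C9: sp3
C10: sp3
2 carbons are sp2.

2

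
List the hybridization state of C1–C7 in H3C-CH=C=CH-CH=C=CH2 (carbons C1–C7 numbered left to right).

C1 is sp3: 4 σ bonds, 4 electron-density regions.
C2 has 3 σ bonds, plus one π bond: steric number 3 → sp2.
C3 — 2 σ bonds, plus two π bonds. Steric number 2, so sp.
C4 (3 σ bonds, plus one π bond) has steric number 3: sp2.
C5 (3 σ bonds, plus one π bond) has steric number 3: sp2.
C6 has 2 σ bonds, plus two π bonds: steric number 2 → sp.
C7 carries 3 σ bonds, plus one π bond, giving a steric number of 3, so it is sp2.

C1 sp3, C2 sp2, C3 sp, C4 sp2, C5 sp2, C6 sp, C7 sp2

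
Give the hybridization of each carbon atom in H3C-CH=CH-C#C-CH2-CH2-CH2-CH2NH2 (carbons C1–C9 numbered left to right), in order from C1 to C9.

C1 sp3, C2 sp2, C3 sp2, C4 sp, C5 sp, C6 sp3, C7 sp3, C8 sp3, C9 sp3

C1: 4 σ bonds; 4 regions of electron density → sp3.
C2 — 3 σ bonds, plus one π bond. Steric number 3, so sp2.
C3: 3 σ bonds, plus one π bond; 3 regions of electron density → sp2.
C4 — 2 σ bonds, plus two π bonds. Steric number 2, so sp.
C5: 2 σ bonds, plus two π bonds; 2 regions of electron density → sp.
C6 (4 σ bonds) has steric number 4: sp3.
C7 is sp3: 4 σ bonds, 4 electron-density regions.
C8 has 4 σ bonds: steric number 4 → sp3.
C9 carries 4 σ bonds, giving a steric number of 4, so it is sp3.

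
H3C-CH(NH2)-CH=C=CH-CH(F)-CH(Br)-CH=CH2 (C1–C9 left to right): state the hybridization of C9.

sp^2

C9 carries 3 σ bonds, plus one π bond, giving a steric number of 3, so it is sp2.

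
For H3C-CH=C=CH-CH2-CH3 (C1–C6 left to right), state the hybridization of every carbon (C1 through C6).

C1 is sp3: 4 σ bonds, 4 electron-density regions.
C2: 3 σ bonds, plus one π bond — 3 electron domains, sp2.
C3: 2 σ bonds, plus two π bonds — 2 electron domains, sp.
C4 carries 3 σ bonds, plus one π bond, giving a steric number of 3, so it is sp2.
C5: 4 σ bonds — 4 electron domains, sp3.
C6 is sp3: 4 σ bonds, 4 electron-density regions.

C1 sp3, C2 sp2, C3 sp, C4 sp2, C5 sp3, C6 sp3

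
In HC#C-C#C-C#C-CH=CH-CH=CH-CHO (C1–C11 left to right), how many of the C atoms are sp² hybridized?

5

C1: sp
C2: sp
C3: sp
C4: sp
C5: sp
C6: sp
C7: sp2 ✓
C8: sp2 ✓
C9: sp2 ✓
C10: sp2 ✓
C11: sp2 ✓
C7, C8, C9, C10, C11 → 5 sp2 carbons.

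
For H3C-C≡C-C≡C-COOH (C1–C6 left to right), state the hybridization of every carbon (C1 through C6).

C1 sp3, C2 sp, C3 sp, C4 sp, C5 sp, C6 sp2

C1 carries 4 σ bonds, giving a steric number of 4, so it is sp3.
C2 has 2 σ bonds, plus two π bonds: steric number 2 → sp.
C3 is sp: 2 σ bonds, plus two π bonds, 2 electron-density regions.
C4 (2 σ bonds, plus two π bonds) has steric number 2: sp.
C5: 2 σ bonds, plus two π bonds; 2 regions of electron density → sp.
C6: 3 σ bonds, plus one π bond; 3 regions of electron density → sp2.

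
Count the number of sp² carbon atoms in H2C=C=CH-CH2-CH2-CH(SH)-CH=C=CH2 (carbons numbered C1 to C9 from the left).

C1: sp2 ✓
C2: sp
C3: sp2 ✓
C4: sp3
C5: sp3
C6: sp3
C7: sp2 ✓
C8: sp
C9: sp2 ✓
C1, C3, C7, C9 → 4 sp2 carbons.

4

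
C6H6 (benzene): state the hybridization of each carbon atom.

Every ring carbon has three σ bonds and contributes one p electron to the aromatic π system.

sp²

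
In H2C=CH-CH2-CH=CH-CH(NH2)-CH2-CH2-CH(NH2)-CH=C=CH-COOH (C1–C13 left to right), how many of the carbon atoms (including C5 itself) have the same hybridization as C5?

C5 is sp2 (one π bond).
C1: sp2 ✓
C2: sp2 ✓
C3: sp3
C4: sp2 ✓
C5: sp2 ✓
C6: sp3
C7: sp3
C8: sp3
C9: sp3
C10: sp2 ✓
C11: sp
C12: sp2 ✓
C13: sp2 ✓
7 carbons are sp2.

7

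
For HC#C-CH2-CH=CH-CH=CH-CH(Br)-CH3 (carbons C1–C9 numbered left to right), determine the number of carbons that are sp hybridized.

2

C1: sp ✓
C2: sp ✓
C3: sp3
C4: sp2
C5: sp2
C6: sp2
C7: sp2
C8: sp3
C9: sp3
C1, C2 → 2 sp carbons.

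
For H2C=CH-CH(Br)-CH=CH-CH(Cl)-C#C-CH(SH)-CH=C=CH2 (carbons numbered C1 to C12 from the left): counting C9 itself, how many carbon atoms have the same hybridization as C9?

C9 is sp3 (only σ bonds).
C1: sp2
C2: sp2
C3: sp3 ✓
C4: sp2
C5: sp2
C6: sp3 ✓
C7: sp
C8: sp
C9: sp3 ✓
C10: sp2
C11: sp
C12: sp2
3 carbons are sp3.

3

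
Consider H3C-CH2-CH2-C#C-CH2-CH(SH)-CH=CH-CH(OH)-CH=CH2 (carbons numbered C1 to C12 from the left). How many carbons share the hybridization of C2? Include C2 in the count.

6

C2 is sp3 (only σ bonds).
C1: sp3 ✓
C2: sp3 ✓
C3: sp3 ✓
C4: sp
C5: sp
C6: sp3 ✓
C7: sp3 ✓
C8: sp2
C9: sp2
C10: sp3 ✓
C11: sp2
C12: sp2
6 carbons are sp3.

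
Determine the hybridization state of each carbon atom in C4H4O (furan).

sp2

Each carbon atom — 3 σ bonds, plus one π bond. Steric number 3, so sp2.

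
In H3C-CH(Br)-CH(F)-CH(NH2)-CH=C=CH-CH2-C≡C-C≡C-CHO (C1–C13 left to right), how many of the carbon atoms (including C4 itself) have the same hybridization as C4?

5

C4 is sp3 (only σ bonds).
C1: sp3 ✓
C2: sp3 ✓
C3: sp3 ✓
C4: sp3 ✓
C5: sp2
C6: sp
C7: sp2
C8: sp3 ✓
C9: sp
C10: sp
C11: sp
C12: sp
C13: sp2
5 carbons are sp3.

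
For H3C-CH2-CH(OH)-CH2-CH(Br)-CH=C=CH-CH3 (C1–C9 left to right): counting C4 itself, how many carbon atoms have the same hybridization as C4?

C4 is sp3 (only σ bonds).
C1: sp3 ✓
C2: sp3 ✓
C3: sp3 ✓
C4: sp3 ✓
C5: sp3 ✓
C6: sp2
C7: sp
C8: sp2
C9: sp3 ✓
6 carbons are sp3.

6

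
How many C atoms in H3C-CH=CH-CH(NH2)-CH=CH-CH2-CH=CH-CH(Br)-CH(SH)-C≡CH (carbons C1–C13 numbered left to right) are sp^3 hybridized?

5

C1: sp3 ✓
C2: sp2
C3: sp2
C4: sp3 ✓
C5: sp2
C6: sp2
C7: sp3 ✓
C8: sp2
C9: sp2
C10: sp3 ✓
C11: sp3 ✓
C12: sp
C13: sp
C1, C4, C7, C10, C11 → 5 sp3 carbons.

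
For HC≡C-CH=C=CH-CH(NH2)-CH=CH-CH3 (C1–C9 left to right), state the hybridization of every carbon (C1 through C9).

C1 (2 σ bonds, plus two π bonds) has steric number 2: sp.
C2 has 2 σ bonds, plus two π bonds: steric number 2 → sp.
C3 (3 σ bonds, plus one π bond) has steric number 3: sp2.
C4: 2 σ bonds, plus two π bonds; 2 regions of electron density → sp.
C5 has 3 σ bonds, plus one π bond: steric number 3 → sp2.
C6 has 4 σ bonds: steric number 4 → sp3.
C7: 3 σ bonds, plus one π bond — 3 electron domains, sp2.
C8 (3 σ bonds, plus one π bond) has steric number 3: sp2.
C9 — 4 σ bonds. Steric number 4, so sp3.

C1 sp, C2 sp, C3 sp2, C4 sp, C5 sp2, C6 sp3, C7 sp2, C8 sp2, C9 sp3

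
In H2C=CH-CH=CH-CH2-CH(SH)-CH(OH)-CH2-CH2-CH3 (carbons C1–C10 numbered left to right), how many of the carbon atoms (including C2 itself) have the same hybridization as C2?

4

C2 is sp2 (one π bond).
C1: sp2 ✓
C2: sp2 ✓
C3: sp2 ✓
C4: sp2 ✓
C5: sp3
C6: sp3
C7: sp3
C8: sp3
C9: sp3
C10: sp3
4 carbons are sp2.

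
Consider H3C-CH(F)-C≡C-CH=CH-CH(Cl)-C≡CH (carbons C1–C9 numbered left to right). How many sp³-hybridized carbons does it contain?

3

C1: sp3 ✓
C2: sp3 ✓
C3: sp
C4: sp
C5: sp2
C6: sp2
C7: sp3 ✓
C8: sp
C9: sp
C1, C2, C7 → 3 sp3 carbons.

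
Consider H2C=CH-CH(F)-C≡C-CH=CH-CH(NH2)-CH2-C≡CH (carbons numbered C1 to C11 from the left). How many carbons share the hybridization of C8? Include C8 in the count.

3

C8 is sp3 (only σ bonds).
C1: sp2
C2: sp2
C3: sp3 ✓
C4: sp
C5: sp
C6: sp2
C7: sp2
C8: sp3 ✓
C9: sp3 ✓
C10: sp
C11: sp
3 carbons are sp3.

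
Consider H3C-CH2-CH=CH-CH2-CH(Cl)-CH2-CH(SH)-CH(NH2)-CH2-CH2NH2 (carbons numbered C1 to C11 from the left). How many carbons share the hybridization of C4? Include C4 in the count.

C4 is sp2 (one π bond).
C1: sp3
C2: sp3
C3: sp2 ✓
C4: sp2 ✓
C5: sp3
C6: sp3
C7: sp3
C8: sp3
C9: sp3
C10: sp3
C11: sp3
2 carbons are sp2.

2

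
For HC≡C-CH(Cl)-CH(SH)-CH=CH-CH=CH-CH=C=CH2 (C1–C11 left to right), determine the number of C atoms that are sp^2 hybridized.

6

C1: sp
C2: sp
C3: sp3
C4: sp3
C5: sp2 ✓
C6: sp2 ✓
C7: sp2 ✓
C8: sp2 ✓
C9: sp2 ✓
C10: sp
C11: sp2 ✓
C5, C6, C7, C8, C9, C11 → 6 sp2 carbons.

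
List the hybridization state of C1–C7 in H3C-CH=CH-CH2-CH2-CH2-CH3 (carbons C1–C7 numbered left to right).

C1: 4 σ bonds — 4 electron domains, sp3.
C2: 3 σ bonds, plus one π bond; 3 regions of electron density → sp2.
C3 (3 σ bonds, plus one π bond) has steric number 3: sp2.
C4 (4 σ bonds) has steric number 4: sp3.
C5 — 4 σ bonds. Steric number 4, so sp3.
C6 — 4 σ bonds. Steric number 4, so sp3.
C7: 4 σ bonds; 4 regions of electron density → sp3.

C1 sp3, C2 sp2, C3 sp2, C4 sp3, C5 sp3, C6 sp3, C7 sp3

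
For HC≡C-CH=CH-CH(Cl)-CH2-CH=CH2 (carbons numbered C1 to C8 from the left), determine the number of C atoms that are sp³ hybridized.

2

C1: sp
C2: sp
C3: sp2
C4: sp2
C5: sp3 ✓
C6: sp3 ✓
C7: sp2
C8: sp2
C5, C6 → 2 sp3 carbons.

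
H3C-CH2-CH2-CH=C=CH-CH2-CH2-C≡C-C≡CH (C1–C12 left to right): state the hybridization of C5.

C5 carries 2 σ bonds, plus two π bonds, giving a steric number of 2, so it is sp.

sp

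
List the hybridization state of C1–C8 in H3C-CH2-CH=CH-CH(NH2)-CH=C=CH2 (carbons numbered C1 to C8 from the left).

C1 carries 4 σ bonds, giving a steric number of 4, so it is sp3.
C2 (4 σ bonds) has steric number 4: sp3.
C3 (3 σ bonds, plus one π bond) has steric number 3: sp2.
C4 carries 3 σ bonds, plus one π bond, giving a steric number of 3, so it is sp2.
C5 — 4 σ bonds. Steric number 4, so sp3.
C6 — 3 σ bonds, plus one π bond. Steric number 3, so sp2.
C7: 2 σ bonds, plus two π bonds — 2 electron domains, sp.
C8 has 3 σ bonds, plus one π bond: steric number 3 → sp2.

C1 sp3, C2 sp3, C3 sp2, C4 sp2, C5 sp3, C6 sp2, C7 sp, C8 sp2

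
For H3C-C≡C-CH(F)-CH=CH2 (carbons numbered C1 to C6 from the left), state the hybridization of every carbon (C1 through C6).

C1 (4 σ bonds) has steric number 4: sp3.
C2 is sp: 2 σ bonds, plus two π bonds, 2 electron-density regions.
C3 (2 σ bonds, plus two π bonds) has steric number 2: sp.
C4 carries 4 σ bonds, giving a steric number of 4, so it is sp3.
C5 (3 σ bonds, plus one π bond) has steric number 3: sp2.
C6 carries 3 σ bonds, plus one π bond, giving a steric number of 3, so it is sp2.

C1 sp3, C2 sp, C3 sp, C4 sp3, C5 sp2, C6 sp2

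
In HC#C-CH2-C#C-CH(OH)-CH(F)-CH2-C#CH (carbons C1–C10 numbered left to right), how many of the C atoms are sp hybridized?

C1: sp ✓
C2: sp ✓
C3: sp3
C4: sp ✓
C5: sp ✓
C6: sp3
C7: sp3
C8: sp3
C9: sp ✓
C10: sp ✓
C1, C2, C4, C5, C9, C10 → 6 sp carbons.

6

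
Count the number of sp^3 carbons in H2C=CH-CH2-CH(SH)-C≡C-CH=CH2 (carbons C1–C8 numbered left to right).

2

C1: sp2
C2: sp2
C3: sp3 ✓
C4: sp3 ✓
C5: sp
C6: sp
C7: sp2
C8: sp2
C3, C4 → 2 sp3 carbons.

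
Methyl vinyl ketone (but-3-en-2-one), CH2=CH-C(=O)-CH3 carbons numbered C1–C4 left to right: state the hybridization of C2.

C2 carries 3 σ bonds, plus one π bond, giving a steric number of 3, so it is sp2.

sp^2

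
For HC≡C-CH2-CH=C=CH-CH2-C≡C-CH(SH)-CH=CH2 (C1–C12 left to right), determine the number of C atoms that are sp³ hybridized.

C1: sp
C2: sp
C3: sp3 ✓
C4: sp2
C5: sp
C6: sp2
C7: sp3 ✓
C8: sp
C9: sp
C10: sp3 ✓
C11: sp2
C12: sp2
C3, C7, C10 → 3 sp3 carbons.

3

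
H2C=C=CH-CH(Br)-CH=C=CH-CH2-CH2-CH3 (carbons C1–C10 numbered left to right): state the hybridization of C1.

C1 is sp2: 3 σ bonds, plus one π bond, 3 electron-density regions.

sp^2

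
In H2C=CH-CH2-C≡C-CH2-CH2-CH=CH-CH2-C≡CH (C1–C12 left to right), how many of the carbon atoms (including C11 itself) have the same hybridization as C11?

C11 is sp (two π bonds).
C1: sp2
C2: sp2
C3: sp3
C4: sp ✓
C5: sp ✓
C6: sp3
C7: sp3
C8: sp2
C9: sp2
C10: sp3
C11: sp ✓
C12: sp ✓
4 carbons are sp.

4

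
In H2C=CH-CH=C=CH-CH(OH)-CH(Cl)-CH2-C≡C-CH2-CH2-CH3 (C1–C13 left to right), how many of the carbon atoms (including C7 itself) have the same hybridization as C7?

6

C7 is sp3 (only σ bonds).
C1: sp2
C2: sp2
C3: sp2
C4: sp
C5: sp2
C6: sp3 ✓
C7: sp3 ✓
C8: sp3 ✓
C9: sp
C10: sp
C11: sp3 ✓
C12: sp3 ✓
C13: sp3 ✓
6 carbons are sp3.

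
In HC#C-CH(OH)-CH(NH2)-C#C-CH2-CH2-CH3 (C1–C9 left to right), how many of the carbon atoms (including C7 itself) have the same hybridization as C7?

C7 is sp3 (only σ bonds).
C1: sp
C2: sp
C3: sp3 ✓
C4: sp3 ✓
C5: sp
C6: sp
C7: sp3 ✓
C8: sp3 ✓
C9: sp3 ✓
5 carbons are sp3.

5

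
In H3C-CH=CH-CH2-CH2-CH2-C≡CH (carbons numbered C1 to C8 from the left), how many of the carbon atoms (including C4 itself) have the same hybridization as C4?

C4 is sp3 (only σ bonds).
C1: sp3 ✓
C2: sp2
C3: sp2
C4: sp3 ✓
C5: sp3 ✓
C6: sp3 ✓
C7: sp
C8: sp
4 carbons are sp3.

4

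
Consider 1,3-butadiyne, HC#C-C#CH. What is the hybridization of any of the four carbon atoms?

sp

Every carbon is part of a C≡C triple bond: two σ regions → sp.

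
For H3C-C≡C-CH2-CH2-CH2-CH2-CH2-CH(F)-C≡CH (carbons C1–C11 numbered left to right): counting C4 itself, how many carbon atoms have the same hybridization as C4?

7

C4 is sp3 (only σ bonds).
C1: sp3 ✓
C2: sp
C3: sp
C4: sp3 ✓
C5: sp3 ✓
C6: sp3 ✓
C7: sp3 ✓
C8: sp3 ✓
C9: sp3 ✓
C10: sp
C11: sp
7 carbons are sp3.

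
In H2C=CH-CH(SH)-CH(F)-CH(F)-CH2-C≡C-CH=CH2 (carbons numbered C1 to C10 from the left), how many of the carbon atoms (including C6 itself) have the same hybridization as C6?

4

C6 is sp3 (only σ bonds).
C1: sp2
C2: sp2
C3: sp3 ✓
C4: sp3 ✓
C5: sp3 ✓
C6: sp3 ✓
C7: sp
C8: sp
C9: sp2
C10: sp2
4 carbons are sp3.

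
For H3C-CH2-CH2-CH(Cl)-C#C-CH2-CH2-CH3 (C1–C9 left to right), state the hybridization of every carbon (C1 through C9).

C1 carries 4 σ bonds, giving a steric number of 4, so it is sp3.
C2 (4 σ bonds) has steric number 4: sp3.
C3 is sp3: 4 σ bonds, 4 electron-density regions.
C4: 4 σ bonds; 4 regions of electron density → sp3.
C5: 2 σ bonds, plus two π bonds; 2 regions of electron density → sp.
C6 — 2 σ bonds, plus two π bonds. Steric number 2, so sp.
C7: 4 σ bonds; 4 regions of electron density → sp3.
C8 — 4 σ bonds. Steric number 4, so sp3.
C9: 4 σ bonds; 4 regions of electron density → sp3.

C1 sp3, C2 sp3, C3 sp3, C4 sp3, C5 sp, C6 sp, C7 sp3, C8 sp3, C9 sp3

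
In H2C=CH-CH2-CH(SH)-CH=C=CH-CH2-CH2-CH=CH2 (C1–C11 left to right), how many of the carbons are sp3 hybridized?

C1: sp2
C2: sp2
C3: sp3 ✓
C4: sp3 ✓
C5: sp2
C6: sp
C7: sp2
C8: sp3 ✓
C9: sp3 ✓
C10: sp2
C11: sp2
C3, C4, C8, C9 → 4 sp3 carbons.

4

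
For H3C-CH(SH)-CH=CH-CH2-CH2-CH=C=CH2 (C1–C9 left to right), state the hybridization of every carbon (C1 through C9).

C1 sp3, C2 sp3, C3 sp2, C4 sp2, C5 sp3, C6 sp3, C7 sp2, C8 sp, C9 sp2

C1 (4 σ bonds) has steric number 4: sp3.
C2 — 4 σ bonds. Steric number 4, so sp3.
C3: 3 σ bonds, plus one π bond — 3 electron domains, sp2.
C4 carries 3 σ bonds, plus one π bond, giving a steric number of 3, so it is sp2.
C5 is sp3: 4 σ bonds, 4 electron-density regions.
C6 — 4 σ bonds. Steric number 4, so sp3.
C7: 3 σ bonds, plus one π bond — 3 electron domains, sp2.
C8: 2 σ bonds, plus two π bonds — 2 electron domains, sp.
C9 — 3 σ bonds, plus one π bond. Steric number 3, so sp2.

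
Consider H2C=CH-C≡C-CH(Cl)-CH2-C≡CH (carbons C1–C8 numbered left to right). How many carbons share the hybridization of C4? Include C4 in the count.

4

C4 is sp (two π bonds).
C1: sp2
C2: sp2
C3: sp ✓
C4: sp ✓
C5: sp3
C6: sp3
C7: sp ✓
C8: sp ✓
4 carbons are sp.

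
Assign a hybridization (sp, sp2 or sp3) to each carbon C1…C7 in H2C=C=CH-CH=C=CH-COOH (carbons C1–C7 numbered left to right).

C1 (3 σ bonds, plus one π bond) has steric number 3: sp2.
C2 — 2 σ bonds, plus two π bonds. Steric number 2, so sp.
C3 — 3 σ bonds, plus one π bond. Steric number 3, so sp2.
C4 is sp2: 3 σ bonds, plus one π bond, 3 electron-density regions.
C5 — 2 σ bonds, plus two π bonds. Steric number 2, so sp.
C6 carries 3 σ bonds, plus one π bond, giving a steric number of 3, so it is sp2.
C7 carries 3 σ bonds, plus one π bond, giving a steric number of 3, so it is sp2.

C1 sp2, C2 sp, C3 sp2, C4 sp2, C5 sp, C6 sp2, C7 sp2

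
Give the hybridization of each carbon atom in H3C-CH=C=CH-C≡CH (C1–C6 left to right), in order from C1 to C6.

C1 carries 4 σ bonds, giving a steric number of 4, so it is sp3.
C2 carries 3 σ bonds, plus one π bond, giving a steric number of 3, so it is sp2.
C3 has 2 σ bonds, plus two π bonds: steric number 2 → sp.
C4 carries 3 σ bonds, plus one π bond, giving a steric number of 3, so it is sp2.
C5: 2 σ bonds, plus two π bonds; 2 regions of electron density → sp.
C6 (2 σ bonds, plus two π bonds) has steric number 2: sp.

C1 sp3, C2 sp2, C3 sp, C4 sp2, C5 sp, C6 sp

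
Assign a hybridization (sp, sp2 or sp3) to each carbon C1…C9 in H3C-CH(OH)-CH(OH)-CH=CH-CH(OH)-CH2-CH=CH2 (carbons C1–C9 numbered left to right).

C1: 4 σ bonds; 4 regions of electron density → sp3.
C2 carries 4 σ bonds, giving a steric number of 4, so it is sp3.
C3: 4 σ bonds — 4 electron domains, sp3.
C4: 3 σ bonds, plus one π bond — 3 electron domains, sp2.
C5: 3 σ bonds, plus one π bond; 3 regions of electron density → sp2.
C6 has 4 σ bonds: steric number 4 → sp3.
C7: 4 σ bonds — 4 electron domains, sp3.
C8 is sp2: 3 σ bonds, plus one π bond, 3 electron-density regions.
C9: 3 σ bonds, plus one π bond; 3 regions of electron density → sp2.

C1 sp3, C2 sp3, C3 sp3, C4 sp2, C5 sp2, C6 sp3, C7 sp3, C8 sp2, C9 sp2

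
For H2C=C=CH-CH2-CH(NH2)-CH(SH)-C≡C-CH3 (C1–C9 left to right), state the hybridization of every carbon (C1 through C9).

C1: 3 σ bonds, plus one π bond — 3 electron domains, sp2.
C2 carries 2 σ bonds, plus two π bonds, giving a steric number of 2, so it is sp.
C3 is sp2: 3 σ bonds, plus one π bond, 3 electron-density regions.
C4 is sp3: 4 σ bonds, 4 electron-density regions.
C5 is sp3: 4 σ bonds, 4 electron-density regions.
C6 — 4 σ bonds. Steric number 4, so sp3.
C7 carries 2 σ bonds, plus two π bonds, giving a steric number of 2, so it is sp.
C8: 2 σ bonds, plus two π bonds — 2 electron domains, sp.
C9 is sp3: 4 σ bonds, 4 electron-density regions.

C1 sp2, C2 sp, C3 sp2, C4 sp3, C5 sp3, C6 sp3, C7 sp, C8 sp, C9 sp3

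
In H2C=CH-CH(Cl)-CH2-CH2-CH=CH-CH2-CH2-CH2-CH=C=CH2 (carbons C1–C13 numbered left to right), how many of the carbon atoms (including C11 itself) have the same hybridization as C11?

6

C11 is sp2 (one π bond).
C1: sp2 ✓
C2: sp2 ✓
C3: sp3
C4: sp3
C5: sp3
C6: sp2 ✓
C7: sp2 ✓
C8: sp3
C9: sp3
C10: sp3
C11: sp2 ✓
C12: sp
C13: sp2 ✓
6 carbons are sp2.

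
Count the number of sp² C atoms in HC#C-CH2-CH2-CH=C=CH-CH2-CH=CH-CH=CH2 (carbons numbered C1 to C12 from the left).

6

C1: sp
C2: sp
C3: sp3
C4: sp3
C5: sp2 ✓
C6: sp
C7: sp2 ✓
C8: sp3
C9: sp2 ✓
C10: sp2 ✓
C11: sp2 ✓
C12: sp2 ✓
C5, C7, C9, C10, C11, C12 → 6 sp2 carbons.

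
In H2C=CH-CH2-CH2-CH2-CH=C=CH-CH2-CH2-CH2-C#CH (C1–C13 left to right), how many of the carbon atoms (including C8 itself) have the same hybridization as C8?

4

C8 is sp2 (one π bond).
C1: sp2 ✓
C2: sp2 ✓
C3: sp3
C4: sp3
C5: sp3
C6: sp2 ✓
C7: sp
C8: sp2 ✓
C9: sp3
C10: sp3
C11: sp3
C12: sp
C13: sp
4 carbons are sp2.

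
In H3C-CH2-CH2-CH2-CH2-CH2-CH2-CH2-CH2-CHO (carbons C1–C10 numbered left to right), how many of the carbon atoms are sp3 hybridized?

9

C1: sp3 ✓
C2: sp3 ✓
C3: sp3 ✓
C4: sp3 ✓
C5: sp3 ✓
C6: sp3 ✓
C7: sp3 ✓
C8: sp3 ✓
C9: sp3 ✓
C10: sp2
C1, C2, C3, C4, C5, C6, C7, C8, C9 → 9 sp3 carbons.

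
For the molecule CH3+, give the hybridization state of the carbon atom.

Three σ bonds to H, empty p orbital → sp2, trigonal planar.

sp²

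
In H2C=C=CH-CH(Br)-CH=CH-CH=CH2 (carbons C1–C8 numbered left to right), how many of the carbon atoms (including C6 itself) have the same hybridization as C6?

C6 is sp2 (one π bond).
C1: sp2 ✓
C2: sp
C3: sp2 ✓
C4: sp3
C5: sp2 ✓
C6: sp2 ✓
C7: sp2 ✓
C8: sp2 ✓
6 carbons are sp2.

6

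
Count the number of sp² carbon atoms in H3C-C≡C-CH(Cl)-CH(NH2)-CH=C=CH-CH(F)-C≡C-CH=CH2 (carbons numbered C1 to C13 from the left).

4

C1: sp3
C2: sp
C3: sp
C4: sp3
C5: sp3
C6: sp2 ✓
C7: sp
C8: sp2 ✓
C9: sp3
C10: sp
C11: sp
C12: sp2 ✓
C13: sp2 ✓
C6, C8, C12, C13 → 4 sp2 carbons.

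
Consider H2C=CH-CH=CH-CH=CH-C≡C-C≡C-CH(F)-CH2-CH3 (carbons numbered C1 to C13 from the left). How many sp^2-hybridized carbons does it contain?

C1: sp2 ✓
C2: sp2 ✓
C3: sp2 ✓
C4: sp2 ✓
C5: sp2 ✓
C6: sp2 ✓
C7: sp
C8: sp
C9: sp
C10: sp
C11: sp3
C12: sp3
C13: sp3
C1, C2, C3, C4, C5, C6 → 6 sp2 carbons.

6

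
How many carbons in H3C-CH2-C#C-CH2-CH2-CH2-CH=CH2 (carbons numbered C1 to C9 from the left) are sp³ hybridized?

C1: sp3 ✓
C2: sp3 ✓
C3: sp
C4: sp
C5: sp3 ✓
C6: sp3 ✓
C7: sp3 ✓
C8: sp2
C9: sp2
C1, C2, C5, C6, C7 → 5 sp3 carbons.

5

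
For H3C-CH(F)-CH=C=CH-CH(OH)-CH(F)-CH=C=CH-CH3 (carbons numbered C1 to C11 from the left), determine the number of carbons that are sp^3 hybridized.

5

C1: sp3 ✓
C2: sp3 ✓
C3: sp2
C4: sp
C5: sp2
C6: sp3 ✓
C7: sp3 ✓
C8: sp2
C9: sp
C10: sp2
C11: sp3 ✓
C1, C2, C6, C7, C11 → 5 sp3 carbons.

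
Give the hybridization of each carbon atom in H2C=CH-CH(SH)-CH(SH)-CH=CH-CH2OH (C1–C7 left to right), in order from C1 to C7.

C1 is sp2: 3 σ bonds, plus one π bond, 3 electron-density regions.
C2 carries 3 σ bonds, plus one π bond, giving a steric number of 3, so it is sp2.
C3 has 4 σ bonds: steric number 4 → sp3.
C4 has 4 σ bonds: steric number 4 → sp3.
C5 carries 3 σ bonds, plus one π bond, giving a steric number of 3, so it is sp2.
C6 carries 3 σ bonds, plus one π bond, giving a steric number of 3, so it is sp2.
C7: 4 σ bonds; 4 regions of electron density → sp3.

C1 sp2, C2 sp2, C3 sp3, C4 sp3, C5 sp2, C6 sp2, C7 sp3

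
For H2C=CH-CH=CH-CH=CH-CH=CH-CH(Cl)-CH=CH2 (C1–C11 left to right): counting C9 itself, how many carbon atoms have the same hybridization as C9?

C9 is sp3 (only σ bonds).
C1: sp2
C2: sp2
C3: sp2
C4: sp2
C5: sp2
C6: sp2
C7: sp2
C8: sp2
C9: sp3 ✓
C10: sp2
C11: sp2
1 carbon is sp3.

1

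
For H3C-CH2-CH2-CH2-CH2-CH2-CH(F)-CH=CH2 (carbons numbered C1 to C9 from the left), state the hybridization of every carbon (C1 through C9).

C1 sp3, C2 sp3, C3 sp3, C4 sp3, C5 sp3, C6 sp3, C7 sp3, C8 sp2, C9 sp2

C1 has 4 σ bonds: steric number 4 → sp3.
C2 has 4 σ bonds: steric number 4 → sp3.
C3 has 4 σ bonds: steric number 4 → sp3.
C4: 4 σ bonds — 4 electron domains, sp3.
C5 is sp3: 4 σ bonds, 4 electron-density regions.
C6: 4 σ bonds — 4 electron domains, sp3.
C7 carries 4 σ bonds, giving a steric number of 4, so it is sp3.
C8 — 3 σ bonds, plus one π bond. Steric number 3, so sp2.
C9: 3 σ bonds, plus one π bond; 3 regions of electron density → sp2.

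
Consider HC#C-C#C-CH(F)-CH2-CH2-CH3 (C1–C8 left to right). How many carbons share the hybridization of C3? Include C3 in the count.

4

C3 is sp (two π bonds).
C1: sp ✓
C2: sp ✓
C3: sp ✓
C4: sp ✓
C5: sp3
C6: sp3
C7: sp3
C8: sp3
4 carbons are sp.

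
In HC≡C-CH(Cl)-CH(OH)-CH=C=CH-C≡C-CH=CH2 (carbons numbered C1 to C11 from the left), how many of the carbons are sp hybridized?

C1: sp ✓
C2: sp ✓
C3: sp3
C4: sp3
C5: sp2
C6: sp ✓
C7: sp2
C8: sp ✓
C9: sp ✓
C10: sp2
C11: sp2
C1, C2, C6, C8, C9 → 5 sp carbons.

5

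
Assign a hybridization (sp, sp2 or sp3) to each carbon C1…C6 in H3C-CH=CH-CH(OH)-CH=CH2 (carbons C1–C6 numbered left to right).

C1 sp3, C2 sp2, C3 sp2, C4 sp3, C5 sp2, C6 sp2

C1 is sp3: 4 σ bonds, 4 electron-density regions.
C2 is sp2: 3 σ bonds, plus one π bond, 3 electron-density regions.
C3 is sp2: 3 σ bonds, plus one π bond, 3 electron-density regions.
C4 has 4 σ bonds: steric number 4 → sp3.
C5 (3 σ bonds, plus one π bond) has steric number 3: sp2.
C6 (3 σ bonds, plus one π bond) has steric number 3: sp2.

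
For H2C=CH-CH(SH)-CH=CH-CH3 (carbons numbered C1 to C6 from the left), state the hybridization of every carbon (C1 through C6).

C1 sp2, C2 sp2, C3 sp3, C4 sp2, C5 sp2, C6 sp3

C1 (3 σ bonds, plus one π bond) has steric number 3: sp2.
C2 has 3 σ bonds, plus one π bond: steric number 3 → sp2.
C3: 4 σ bonds; 4 regions of electron density → sp3.
C4: 3 σ bonds, plus one π bond — 3 electron domains, sp2.
C5: 3 σ bonds, plus one π bond — 3 electron domains, sp2.
C6 has 4 σ bonds: steric number 4 → sp3.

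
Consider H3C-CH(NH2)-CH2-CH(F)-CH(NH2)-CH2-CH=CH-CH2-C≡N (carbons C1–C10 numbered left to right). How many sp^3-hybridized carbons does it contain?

C1: sp3 ✓
C2: sp3 ✓
C3: sp3 ✓
C4: sp3 ✓
C5: sp3 ✓
C6: sp3 ✓
C7: sp2
C8: sp2
C9: sp3 ✓
C10: sp
C1, C2, C3, C4, C5, C6, C9 → 7 sp3 carbons.

7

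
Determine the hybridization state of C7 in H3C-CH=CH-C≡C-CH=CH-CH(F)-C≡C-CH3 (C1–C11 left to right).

sp²

C7 — 3 σ bonds, plus one π bond. Steric number 3, so sp2.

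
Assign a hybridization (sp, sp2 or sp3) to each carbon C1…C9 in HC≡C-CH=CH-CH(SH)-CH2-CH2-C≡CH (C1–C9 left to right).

C1 — 2 σ bonds, plus two π bonds. Steric number 2, so sp.
C2 has 2 σ bonds, plus two π bonds: steric number 2 → sp.
C3 — 3 σ bonds, plus one π bond. Steric number 3, so sp2.
C4: 3 σ bonds, plus one π bond; 3 regions of electron density → sp2.
C5: 4 σ bonds; 4 regions of electron density → sp3.
C6: 4 σ bonds; 4 regions of electron density → sp3.
C7 has 4 σ bonds: steric number 4 → sp3.
C8: 2 σ bonds, plus two π bonds; 2 regions of electron density → sp.
C9 is sp: 2 σ bonds, plus two π bonds, 2 electron-density regions.

C1 sp, C2 sp, C3 sp2, C4 sp2, C5 sp3, C6 sp3, C7 sp3, C8 sp, C9 sp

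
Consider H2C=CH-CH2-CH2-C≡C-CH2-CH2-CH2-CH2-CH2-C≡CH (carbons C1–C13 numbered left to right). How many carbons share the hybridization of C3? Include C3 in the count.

C3 is sp3 (only σ bonds).
C1: sp2
C2: sp2
C3: sp3 ✓
C4: sp3 ✓
C5: sp
C6: sp
C7: sp3 ✓
C8: sp3 ✓
C9: sp3 ✓
C10: sp3 ✓
C11: sp3 ✓
C12: sp
C13: sp
7 carbons are sp3.

7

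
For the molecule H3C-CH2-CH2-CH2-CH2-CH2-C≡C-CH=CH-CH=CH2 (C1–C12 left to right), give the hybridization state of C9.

C9 carries 3 σ bonds, plus one π bond, giving a steric number of 3, so it is sp2.

sp^2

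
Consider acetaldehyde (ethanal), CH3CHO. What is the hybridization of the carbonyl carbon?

sp^2

The carbonyl carbon has 3 σ bonds, plus one π bond: steric number 3 → sp2.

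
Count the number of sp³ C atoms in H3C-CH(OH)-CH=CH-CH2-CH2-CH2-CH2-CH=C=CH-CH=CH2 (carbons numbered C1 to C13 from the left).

6

C1: sp3 ✓
C2: sp3 ✓
C3: sp2
C4: sp2
C5: sp3 ✓
C6: sp3 ✓
C7: sp3 ✓
C8: sp3 ✓
C9: sp2
C10: sp
C11: sp2
C12: sp2
C13: sp2
C1, C2, C5, C6, C7, C8 → 6 sp3 carbons.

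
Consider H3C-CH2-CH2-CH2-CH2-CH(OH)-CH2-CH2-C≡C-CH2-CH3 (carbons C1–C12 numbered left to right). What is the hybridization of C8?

sp^3

C8: 4 σ bonds; 4 regions of electron density → sp3.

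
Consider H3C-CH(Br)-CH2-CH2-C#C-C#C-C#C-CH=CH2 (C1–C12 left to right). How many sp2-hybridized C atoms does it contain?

C1: sp3
C2: sp3
C3: sp3
C4: sp3
C5: sp
C6: sp
C7: sp
C8: sp
C9: sp
C10: sp
C11: sp2 ✓
C12: sp2 ✓
C11, C12 → 2 sp2 carbons.

2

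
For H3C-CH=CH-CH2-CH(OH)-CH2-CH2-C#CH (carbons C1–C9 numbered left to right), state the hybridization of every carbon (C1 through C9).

C1 sp3, C2 sp2, C3 sp2, C4 sp3, C5 sp3, C6 sp3, C7 sp3, C8 sp, C9 sp

C1 — 4 σ bonds. Steric number 4, so sp3.
C2: 3 σ bonds, plus one π bond; 3 regions of electron density → sp2.
C3 carries 3 σ bonds, plus one π bond, giving a steric number of 3, so it is sp2.
C4 carries 4 σ bonds, giving a steric number of 4, so it is sp3.
C5: 4 σ bonds — 4 electron domains, sp3.
C6 has 4 σ bonds: steric number 4 → sp3.
C7 has 4 σ bonds: steric number 4 → sp3.
C8 has 2 σ bonds, plus two π bonds: steric number 2 → sp.
C9 is sp: 2 σ bonds, plus two π bonds, 2 electron-density regions.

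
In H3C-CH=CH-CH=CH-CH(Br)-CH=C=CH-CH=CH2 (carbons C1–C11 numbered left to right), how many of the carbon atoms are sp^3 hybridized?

C1: sp3 ✓
C2: sp2
C3: sp2
C4: sp2
C5: sp2
C6: sp3 ✓
C7: sp2
C8: sp
C9: sp2
C10: sp2
C11: sp2
C1, C6 → 2 sp3 carbons.

2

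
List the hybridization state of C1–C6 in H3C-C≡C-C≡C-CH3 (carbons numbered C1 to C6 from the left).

C1 sp3, C2 sp, C3 sp, C4 sp, C5 sp, C6 sp3

C1 is sp3: 4 σ bonds, 4 electron-density regions.
C2 is sp: 2 σ bonds, plus two π bonds, 2 electron-density regions.
C3 (2 σ bonds, plus two π bonds) has steric number 2: sp.
C4 (2 σ bonds, plus two π bonds) has steric number 2: sp.
C5 carries 2 σ bonds, plus two π bonds, giving a steric number of 2, so it is sp.
C6: 4 σ bonds — 4 electron domains, sp3.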